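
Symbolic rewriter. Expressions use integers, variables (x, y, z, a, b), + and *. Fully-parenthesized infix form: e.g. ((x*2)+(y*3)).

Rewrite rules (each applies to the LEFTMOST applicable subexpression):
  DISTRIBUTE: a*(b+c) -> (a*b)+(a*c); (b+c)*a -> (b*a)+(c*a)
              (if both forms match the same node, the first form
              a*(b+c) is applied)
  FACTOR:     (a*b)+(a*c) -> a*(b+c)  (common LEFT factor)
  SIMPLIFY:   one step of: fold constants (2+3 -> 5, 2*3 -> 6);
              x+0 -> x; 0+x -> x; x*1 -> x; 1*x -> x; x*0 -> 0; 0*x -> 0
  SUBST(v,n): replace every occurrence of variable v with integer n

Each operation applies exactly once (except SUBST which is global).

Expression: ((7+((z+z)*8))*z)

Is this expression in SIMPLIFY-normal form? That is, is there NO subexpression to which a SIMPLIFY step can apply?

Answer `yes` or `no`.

Answer: yes

Derivation:
Expression: ((7+((z+z)*8))*z)
Scanning for simplifiable subexpressions (pre-order)...
  at root: ((7+((z+z)*8))*z) (not simplifiable)
  at L: (7+((z+z)*8)) (not simplifiable)
  at LR: ((z+z)*8) (not simplifiable)
  at LRL: (z+z) (not simplifiable)
Result: no simplifiable subexpression found -> normal form.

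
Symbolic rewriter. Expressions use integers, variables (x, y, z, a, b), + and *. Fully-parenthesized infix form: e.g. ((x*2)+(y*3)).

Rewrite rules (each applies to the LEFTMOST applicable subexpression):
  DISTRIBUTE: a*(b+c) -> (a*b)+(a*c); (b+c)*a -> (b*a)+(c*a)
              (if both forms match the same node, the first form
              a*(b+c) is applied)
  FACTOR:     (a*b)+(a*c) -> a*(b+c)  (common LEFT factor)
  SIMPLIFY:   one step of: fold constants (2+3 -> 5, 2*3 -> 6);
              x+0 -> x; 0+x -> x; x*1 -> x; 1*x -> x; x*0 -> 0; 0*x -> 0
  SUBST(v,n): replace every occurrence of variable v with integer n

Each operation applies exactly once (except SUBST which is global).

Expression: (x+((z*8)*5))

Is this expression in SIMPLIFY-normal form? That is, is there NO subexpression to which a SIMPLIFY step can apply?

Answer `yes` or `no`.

Expression: (x+((z*8)*5))
Scanning for simplifiable subexpressions (pre-order)...
  at root: (x+((z*8)*5)) (not simplifiable)
  at R: ((z*8)*5) (not simplifiable)
  at RL: (z*8) (not simplifiable)
Result: no simplifiable subexpression found -> normal form.

Answer: yes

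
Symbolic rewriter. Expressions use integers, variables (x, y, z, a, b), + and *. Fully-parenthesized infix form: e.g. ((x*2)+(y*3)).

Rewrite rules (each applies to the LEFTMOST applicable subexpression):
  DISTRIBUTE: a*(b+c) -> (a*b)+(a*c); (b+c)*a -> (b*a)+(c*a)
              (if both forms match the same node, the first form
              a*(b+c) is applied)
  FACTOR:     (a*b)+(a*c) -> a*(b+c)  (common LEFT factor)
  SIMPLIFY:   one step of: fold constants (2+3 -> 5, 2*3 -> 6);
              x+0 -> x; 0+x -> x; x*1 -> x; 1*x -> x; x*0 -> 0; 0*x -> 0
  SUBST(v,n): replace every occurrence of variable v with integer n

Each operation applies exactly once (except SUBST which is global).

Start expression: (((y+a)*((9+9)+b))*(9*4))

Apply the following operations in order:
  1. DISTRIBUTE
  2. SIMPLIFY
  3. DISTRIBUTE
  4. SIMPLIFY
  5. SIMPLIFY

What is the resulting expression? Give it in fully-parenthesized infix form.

Start: (((y+a)*((9+9)+b))*(9*4))
Apply DISTRIBUTE at L (target: ((y+a)*((9+9)+b))): (((y+a)*((9+9)+b))*(9*4)) -> ((((y+a)*(9+9))+((y+a)*b))*(9*4))
Apply SIMPLIFY at LLR (target: (9+9)): ((((y+a)*(9+9))+((y+a)*b))*(9*4)) -> ((((y+a)*18)+((y+a)*b))*(9*4))
Apply DISTRIBUTE at root (target: ((((y+a)*18)+((y+a)*b))*(9*4))): ((((y+a)*18)+((y+a)*b))*(9*4)) -> ((((y+a)*18)*(9*4))+(((y+a)*b)*(9*4)))
Apply SIMPLIFY at LR (target: (9*4)): ((((y+a)*18)*(9*4))+(((y+a)*b)*(9*4))) -> ((((y+a)*18)*36)+(((y+a)*b)*(9*4)))
Apply SIMPLIFY at RR (target: (9*4)): ((((y+a)*18)*36)+(((y+a)*b)*(9*4))) -> ((((y+a)*18)*36)+(((y+a)*b)*36))

Answer: ((((y+a)*18)*36)+(((y+a)*b)*36))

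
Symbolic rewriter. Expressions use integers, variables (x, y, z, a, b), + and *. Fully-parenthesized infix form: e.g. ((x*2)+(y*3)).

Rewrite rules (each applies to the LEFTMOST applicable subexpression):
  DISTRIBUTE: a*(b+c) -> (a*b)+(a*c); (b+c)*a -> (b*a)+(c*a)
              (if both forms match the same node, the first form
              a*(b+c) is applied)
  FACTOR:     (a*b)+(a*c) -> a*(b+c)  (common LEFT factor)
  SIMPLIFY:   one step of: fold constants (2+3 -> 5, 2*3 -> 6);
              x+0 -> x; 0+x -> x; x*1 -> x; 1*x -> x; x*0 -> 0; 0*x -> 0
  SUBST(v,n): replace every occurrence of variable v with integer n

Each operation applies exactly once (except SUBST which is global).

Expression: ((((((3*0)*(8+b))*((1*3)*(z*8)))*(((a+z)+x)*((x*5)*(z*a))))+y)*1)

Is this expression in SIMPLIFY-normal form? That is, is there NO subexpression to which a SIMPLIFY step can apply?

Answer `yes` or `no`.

Expression: ((((((3*0)*(8+b))*((1*3)*(z*8)))*(((a+z)+x)*((x*5)*(z*a))))+y)*1)
Scanning for simplifiable subexpressions (pre-order)...
  at root: ((((((3*0)*(8+b))*((1*3)*(z*8)))*(((a+z)+x)*((x*5)*(z*a))))+y)*1) (SIMPLIFIABLE)
  at L: (((((3*0)*(8+b))*((1*3)*(z*8)))*(((a+z)+x)*((x*5)*(z*a))))+y) (not simplifiable)
  at LL: ((((3*0)*(8+b))*((1*3)*(z*8)))*(((a+z)+x)*((x*5)*(z*a)))) (not simplifiable)
  at LLL: (((3*0)*(8+b))*((1*3)*(z*8))) (not simplifiable)
  at LLLL: ((3*0)*(8+b)) (not simplifiable)
  at LLLLL: (3*0) (SIMPLIFIABLE)
  at LLLLR: (8+b) (not simplifiable)
  at LLLR: ((1*3)*(z*8)) (not simplifiable)
  at LLLRL: (1*3) (SIMPLIFIABLE)
  at LLLRR: (z*8) (not simplifiable)
  at LLR: (((a+z)+x)*((x*5)*(z*a))) (not simplifiable)
  at LLRL: ((a+z)+x) (not simplifiable)
  at LLRLL: (a+z) (not simplifiable)
  at LLRR: ((x*5)*(z*a)) (not simplifiable)
  at LLRRL: (x*5) (not simplifiable)
  at LLRRR: (z*a) (not simplifiable)
Found simplifiable subexpr at path root: ((((((3*0)*(8+b))*((1*3)*(z*8)))*(((a+z)+x)*((x*5)*(z*a))))+y)*1)
One SIMPLIFY step would give: (((((3*0)*(8+b))*((1*3)*(z*8)))*(((a+z)+x)*((x*5)*(z*a))))+y)
-> NOT in normal form.

Answer: no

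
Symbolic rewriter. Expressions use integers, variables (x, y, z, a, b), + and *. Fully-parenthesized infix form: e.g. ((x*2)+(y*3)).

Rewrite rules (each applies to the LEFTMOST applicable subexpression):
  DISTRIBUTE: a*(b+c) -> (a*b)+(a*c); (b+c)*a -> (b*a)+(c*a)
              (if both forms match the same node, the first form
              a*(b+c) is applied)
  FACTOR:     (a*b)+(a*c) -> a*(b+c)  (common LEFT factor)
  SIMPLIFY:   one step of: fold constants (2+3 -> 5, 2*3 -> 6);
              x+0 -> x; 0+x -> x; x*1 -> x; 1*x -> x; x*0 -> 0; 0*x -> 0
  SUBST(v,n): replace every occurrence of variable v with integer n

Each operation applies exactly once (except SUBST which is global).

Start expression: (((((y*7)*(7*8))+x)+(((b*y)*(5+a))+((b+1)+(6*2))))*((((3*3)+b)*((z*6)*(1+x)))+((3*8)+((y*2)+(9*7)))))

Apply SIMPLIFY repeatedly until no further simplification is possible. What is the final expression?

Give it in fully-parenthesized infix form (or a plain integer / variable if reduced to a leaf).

Start: (((((y*7)*(7*8))+x)+(((b*y)*(5+a))+((b+1)+(6*2))))*((((3*3)+b)*((z*6)*(1+x)))+((3*8)+((y*2)+(9*7)))))
Step 1: at LLLR: (7*8) -> 56; overall: (((((y*7)*(7*8))+x)+(((b*y)*(5+a))+((b+1)+(6*2))))*((((3*3)+b)*((z*6)*(1+x)))+((3*8)+((y*2)+(9*7))))) -> (((((y*7)*56)+x)+(((b*y)*(5+a))+((b+1)+(6*2))))*((((3*3)+b)*((z*6)*(1+x)))+((3*8)+((y*2)+(9*7)))))
Step 2: at LRRR: (6*2) -> 12; overall: (((((y*7)*56)+x)+(((b*y)*(5+a))+((b+1)+(6*2))))*((((3*3)+b)*((z*6)*(1+x)))+((3*8)+((y*2)+(9*7))))) -> (((((y*7)*56)+x)+(((b*y)*(5+a))+((b+1)+12)))*((((3*3)+b)*((z*6)*(1+x)))+((3*8)+((y*2)+(9*7)))))
Step 3: at RLLL: (3*3) -> 9; overall: (((((y*7)*56)+x)+(((b*y)*(5+a))+((b+1)+12)))*((((3*3)+b)*((z*6)*(1+x)))+((3*8)+((y*2)+(9*7))))) -> (((((y*7)*56)+x)+(((b*y)*(5+a))+((b+1)+12)))*(((9+b)*((z*6)*(1+x)))+((3*8)+((y*2)+(9*7)))))
Step 4: at RRL: (3*8) -> 24; overall: (((((y*7)*56)+x)+(((b*y)*(5+a))+((b+1)+12)))*(((9+b)*((z*6)*(1+x)))+((3*8)+((y*2)+(9*7))))) -> (((((y*7)*56)+x)+(((b*y)*(5+a))+((b+1)+12)))*(((9+b)*((z*6)*(1+x)))+(24+((y*2)+(9*7)))))
Step 5: at RRRR: (9*7) -> 63; overall: (((((y*7)*56)+x)+(((b*y)*(5+a))+((b+1)+12)))*(((9+b)*((z*6)*(1+x)))+(24+((y*2)+(9*7))))) -> (((((y*7)*56)+x)+(((b*y)*(5+a))+((b+1)+12)))*(((9+b)*((z*6)*(1+x)))+(24+((y*2)+63))))
Fixed point: (((((y*7)*56)+x)+(((b*y)*(5+a))+((b+1)+12)))*(((9+b)*((z*6)*(1+x)))+(24+((y*2)+63))))

Answer: (((((y*7)*56)+x)+(((b*y)*(5+a))+((b+1)+12)))*(((9+b)*((z*6)*(1+x)))+(24+((y*2)+63))))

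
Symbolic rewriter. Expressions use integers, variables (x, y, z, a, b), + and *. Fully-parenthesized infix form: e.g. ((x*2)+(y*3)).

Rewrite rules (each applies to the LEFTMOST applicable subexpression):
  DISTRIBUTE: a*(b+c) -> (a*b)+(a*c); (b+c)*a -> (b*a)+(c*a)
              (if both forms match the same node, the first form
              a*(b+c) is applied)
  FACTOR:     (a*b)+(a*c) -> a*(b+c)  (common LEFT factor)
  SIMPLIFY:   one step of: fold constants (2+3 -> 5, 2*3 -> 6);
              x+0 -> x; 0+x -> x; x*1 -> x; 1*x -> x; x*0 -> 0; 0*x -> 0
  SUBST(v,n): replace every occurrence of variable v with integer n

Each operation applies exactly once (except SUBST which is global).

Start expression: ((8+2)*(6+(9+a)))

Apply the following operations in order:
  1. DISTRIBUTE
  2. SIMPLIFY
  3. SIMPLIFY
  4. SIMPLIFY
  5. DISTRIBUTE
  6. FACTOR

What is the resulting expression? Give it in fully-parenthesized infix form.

Answer: (60+(10*(9+a)))

Derivation:
Start: ((8+2)*(6+(9+a)))
Apply DISTRIBUTE at root (target: ((8+2)*(6+(9+a)))): ((8+2)*(6+(9+a))) -> (((8+2)*6)+((8+2)*(9+a)))
Apply SIMPLIFY at LL (target: (8+2)): (((8+2)*6)+((8+2)*(9+a))) -> ((10*6)+((8+2)*(9+a)))
Apply SIMPLIFY at L (target: (10*6)): ((10*6)+((8+2)*(9+a))) -> (60+((8+2)*(9+a)))
Apply SIMPLIFY at RL (target: (8+2)): (60+((8+2)*(9+a))) -> (60+(10*(9+a)))
Apply DISTRIBUTE at R (target: (10*(9+a))): (60+(10*(9+a))) -> (60+((10*9)+(10*a)))
Apply FACTOR at R (target: ((10*9)+(10*a))): (60+((10*9)+(10*a))) -> (60+(10*(9+a)))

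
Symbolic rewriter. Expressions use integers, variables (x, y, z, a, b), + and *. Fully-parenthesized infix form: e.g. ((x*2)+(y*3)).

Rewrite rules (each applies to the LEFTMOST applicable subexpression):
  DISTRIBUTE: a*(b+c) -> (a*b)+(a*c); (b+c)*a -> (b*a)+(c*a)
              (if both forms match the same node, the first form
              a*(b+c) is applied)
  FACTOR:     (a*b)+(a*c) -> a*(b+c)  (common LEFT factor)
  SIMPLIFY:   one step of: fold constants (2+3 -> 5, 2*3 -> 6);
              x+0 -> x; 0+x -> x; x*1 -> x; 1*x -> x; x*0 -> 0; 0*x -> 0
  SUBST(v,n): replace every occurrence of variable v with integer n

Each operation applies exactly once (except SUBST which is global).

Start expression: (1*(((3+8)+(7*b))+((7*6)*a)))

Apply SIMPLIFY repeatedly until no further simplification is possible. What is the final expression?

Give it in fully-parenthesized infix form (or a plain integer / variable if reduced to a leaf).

Answer: ((11+(7*b))+(42*a))

Derivation:
Start: (1*(((3+8)+(7*b))+((7*6)*a)))
Step 1: at root: (1*(((3+8)+(7*b))+((7*6)*a))) -> (((3+8)+(7*b))+((7*6)*a)); overall: (1*(((3+8)+(7*b))+((7*6)*a))) -> (((3+8)+(7*b))+((7*6)*a))
Step 2: at LL: (3+8) -> 11; overall: (((3+8)+(7*b))+((7*6)*a)) -> ((11+(7*b))+((7*6)*a))
Step 3: at RL: (7*6) -> 42; overall: ((11+(7*b))+((7*6)*a)) -> ((11+(7*b))+(42*a))
Fixed point: ((11+(7*b))+(42*a))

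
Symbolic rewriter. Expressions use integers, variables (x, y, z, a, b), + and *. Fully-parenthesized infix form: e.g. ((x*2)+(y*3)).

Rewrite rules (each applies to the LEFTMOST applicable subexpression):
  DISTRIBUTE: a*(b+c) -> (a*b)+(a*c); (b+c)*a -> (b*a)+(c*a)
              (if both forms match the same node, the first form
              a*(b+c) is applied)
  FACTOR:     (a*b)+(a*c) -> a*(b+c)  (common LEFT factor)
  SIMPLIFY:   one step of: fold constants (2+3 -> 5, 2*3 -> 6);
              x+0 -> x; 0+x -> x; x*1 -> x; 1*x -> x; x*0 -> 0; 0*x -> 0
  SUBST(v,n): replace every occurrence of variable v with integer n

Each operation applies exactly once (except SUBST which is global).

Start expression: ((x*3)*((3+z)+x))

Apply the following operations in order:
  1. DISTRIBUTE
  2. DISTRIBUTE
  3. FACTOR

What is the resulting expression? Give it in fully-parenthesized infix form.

Start: ((x*3)*((3+z)+x))
Apply DISTRIBUTE at root (target: ((x*3)*((3+z)+x))): ((x*3)*((3+z)+x)) -> (((x*3)*(3+z))+((x*3)*x))
Apply DISTRIBUTE at L (target: ((x*3)*(3+z))): (((x*3)*(3+z))+((x*3)*x)) -> ((((x*3)*3)+((x*3)*z))+((x*3)*x))
Apply FACTOR at L (target: (((x*3)*3)+((x*3)*z))): ((((x*3)*3)+((x*3)*z))+((x*3)*x)) -> (((x*3)*(3+z))+((x*3)*x))

Answer: (((x*3)*(3+z))+((x*3)*x))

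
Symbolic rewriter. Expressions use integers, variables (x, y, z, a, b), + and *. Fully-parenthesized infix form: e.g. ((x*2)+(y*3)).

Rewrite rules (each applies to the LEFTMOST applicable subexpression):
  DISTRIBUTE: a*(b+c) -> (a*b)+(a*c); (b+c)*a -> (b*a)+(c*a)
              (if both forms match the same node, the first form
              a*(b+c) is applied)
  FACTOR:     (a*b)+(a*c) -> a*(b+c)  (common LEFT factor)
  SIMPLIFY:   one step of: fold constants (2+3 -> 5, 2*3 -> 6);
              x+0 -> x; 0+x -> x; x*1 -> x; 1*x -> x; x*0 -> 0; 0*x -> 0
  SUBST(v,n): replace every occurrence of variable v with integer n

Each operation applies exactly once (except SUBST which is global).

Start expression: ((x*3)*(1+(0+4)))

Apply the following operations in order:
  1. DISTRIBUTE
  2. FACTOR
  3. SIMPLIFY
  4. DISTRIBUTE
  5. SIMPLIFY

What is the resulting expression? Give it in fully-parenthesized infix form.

Start: ((x*3)*(1+(0+4)))
Apply DISTRIBUTE at root (target: ((x*3)*(1+(0+4)))): ((x*3)*(1+(0+4))) -> (((x*3)*1)+((x*3)*(0+4)))
Apply FACTOR at root (target: (((x*3)*1)+((x*3)*(0+4)))): (((x*3)*1)+((x*3)*(0+4))) -> ((x*3)*(1+(0+4)))
Apply SIMPLIFY at RR (target: (0+4)): ((x*3)*(1+(0+4))) -> ((x*3)*(1+4))
Apply DISTRIBUTE at root (target: ((x*3)*(1+4))): ((x*3)*(1+4)) -> (((x*3)*1)+((x*3)*4))
Apply SIMPLIFY at L (target: ((x*3)*1)): (((x*3)*1)+((x*3)*4)) -> ((x*3)+((x*3)*4))

Answer: ((x*3)+((x*3)*4))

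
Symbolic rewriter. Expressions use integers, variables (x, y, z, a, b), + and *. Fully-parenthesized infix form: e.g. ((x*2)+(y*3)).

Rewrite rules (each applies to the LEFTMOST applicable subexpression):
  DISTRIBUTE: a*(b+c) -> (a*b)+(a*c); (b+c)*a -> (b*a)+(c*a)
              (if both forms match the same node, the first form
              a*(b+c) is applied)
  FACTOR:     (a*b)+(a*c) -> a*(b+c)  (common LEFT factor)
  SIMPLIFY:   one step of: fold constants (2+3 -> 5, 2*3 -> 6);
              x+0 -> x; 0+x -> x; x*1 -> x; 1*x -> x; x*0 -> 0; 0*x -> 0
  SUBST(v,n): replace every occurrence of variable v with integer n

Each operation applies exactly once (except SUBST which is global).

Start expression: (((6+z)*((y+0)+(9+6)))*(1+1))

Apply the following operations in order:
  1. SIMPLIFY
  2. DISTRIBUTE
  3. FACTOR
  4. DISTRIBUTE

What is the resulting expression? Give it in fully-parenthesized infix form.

Start: (((6+z)*((y+0)+(9+6)))*(1+1))
Apply SIMPLIFY at LRL (target: (y+0)): (((6+z)*((y+0)+(9+6)))*(1+1)) -> (((6+z)*(y+(9+6)))*(1+1))
Apply DISTRIBUTE at root (target: (((6+z)*(y+(9+6)))*(1+1))): (((6+z)*(y+(9+6)))*(1+1)) -> ((((6+z)*(y+(9+6)))*1)+(((6+z)*(y+(9+6)))*1))
Apply FACTOR at root (target: ((((6+z)*(y+(9+6)))*1)+(((6+z)*(y+(9+6)))*1))): ((((6+z)*(y+(9+6)))*1)+(((6+z)*(y+(9+6)))*1)) -> (((6+z)*(y+(9+6)))*(1+1))
Apply DISTRIBUTE at root (target: (((6+z)*(y+(9+6)))*(1+1))): (((6+z)*(y+(9+6)))*(1+1)) -> ((((6+z)*(y+(9+6)))*1)+(((6+z)*(y+(9+6)))*1))

Answer: ((((6+z)*(y+(9+6)))*1)+(((6+z)*(y+(9+6)))*1))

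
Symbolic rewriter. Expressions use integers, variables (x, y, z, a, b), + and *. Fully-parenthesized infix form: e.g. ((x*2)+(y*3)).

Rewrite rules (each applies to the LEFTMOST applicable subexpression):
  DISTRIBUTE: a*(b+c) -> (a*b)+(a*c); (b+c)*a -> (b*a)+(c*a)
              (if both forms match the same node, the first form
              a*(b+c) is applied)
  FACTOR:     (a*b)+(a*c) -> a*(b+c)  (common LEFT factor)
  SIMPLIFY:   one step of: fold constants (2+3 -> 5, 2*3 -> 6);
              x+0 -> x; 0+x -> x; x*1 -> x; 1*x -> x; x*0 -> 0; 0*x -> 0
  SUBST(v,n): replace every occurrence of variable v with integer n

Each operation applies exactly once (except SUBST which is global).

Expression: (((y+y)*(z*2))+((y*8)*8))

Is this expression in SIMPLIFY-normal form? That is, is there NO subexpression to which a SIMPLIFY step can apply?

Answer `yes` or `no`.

Expression: (((y+y)*(z*2))+((y*8)*8))
Scanning for simplifiable subexpressions (pre-order)...
  at root: (((y+y)*(z*2))+((y*8)*8)) (not simplifiable)
  at L: ((y+y)*(z*2)) (not simplifiable)
  at LL: (y+y) (not simplifiable)
  at LR: (z*2) (not simplifiable)
  at R: ((y*8)*8) (not simplifiable)
  at RL: (y*8) (not simplifiable)
Result: no simplifiable subexpression found -> normal form.

Answer: yes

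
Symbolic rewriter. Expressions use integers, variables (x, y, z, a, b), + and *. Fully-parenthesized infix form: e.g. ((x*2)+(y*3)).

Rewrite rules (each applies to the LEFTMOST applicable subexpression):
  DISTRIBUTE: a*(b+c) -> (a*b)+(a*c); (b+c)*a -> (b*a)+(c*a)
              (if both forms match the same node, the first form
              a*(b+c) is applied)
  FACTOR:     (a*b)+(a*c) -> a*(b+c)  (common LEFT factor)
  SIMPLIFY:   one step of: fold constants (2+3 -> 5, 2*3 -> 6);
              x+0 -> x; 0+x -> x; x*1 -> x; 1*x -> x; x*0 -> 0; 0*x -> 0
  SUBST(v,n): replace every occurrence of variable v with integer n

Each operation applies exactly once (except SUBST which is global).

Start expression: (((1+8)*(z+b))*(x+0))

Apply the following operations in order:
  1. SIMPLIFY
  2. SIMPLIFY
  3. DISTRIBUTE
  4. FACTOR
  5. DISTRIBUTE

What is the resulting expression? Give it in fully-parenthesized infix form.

Start: (((1+8)*(z+b))*(x+0))
Apply SIMPLIFY at LL (target: (1+8)): (((1+8)*(z+b))*(x+0)) -> ((9*(z+b))*(x+0))
Apply SIMPLIFY at R (target: (x+0)): ((9*(z+b))*(x+0)) -> ((9*(z+b))*x)
Apply DISTRIBUTE at L (target: (9*(z+b))): ((9*(z+b))*x) -> (((9*z)+(9*b))*x)
Apply FACTOR at L (target: ((9*z)+(9*b))): (((9*z)+(9*b))*x) -> ((9*(z+b))*x)
Apply DISTRIBUTE at L (target: (9*(z+b))): ((9*(z+b))*x) -> (((9*z)+(9*b))*x)

Answer: (((9*z)+(9*b))*x)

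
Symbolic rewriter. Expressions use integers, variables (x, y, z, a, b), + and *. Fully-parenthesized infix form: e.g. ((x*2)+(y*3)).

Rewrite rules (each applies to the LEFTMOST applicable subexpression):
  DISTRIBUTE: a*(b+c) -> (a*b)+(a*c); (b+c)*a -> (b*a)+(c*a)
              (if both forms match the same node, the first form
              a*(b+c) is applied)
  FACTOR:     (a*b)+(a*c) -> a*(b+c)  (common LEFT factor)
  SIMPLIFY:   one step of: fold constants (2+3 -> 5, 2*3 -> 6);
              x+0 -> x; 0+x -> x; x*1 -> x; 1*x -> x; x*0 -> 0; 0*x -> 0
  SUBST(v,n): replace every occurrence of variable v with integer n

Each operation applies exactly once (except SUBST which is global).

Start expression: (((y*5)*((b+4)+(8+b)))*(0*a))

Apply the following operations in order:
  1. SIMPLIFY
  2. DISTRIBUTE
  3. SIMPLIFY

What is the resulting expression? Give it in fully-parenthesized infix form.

Start: (((y*5)*((b+4)+(8+b)))*(0*a))
Apply SIMPLIFY at R (target: (0*a)): (((y*5)*((b+4)+(8+b)))*(0*a)) -> (((y*5)*((b+4)+(8+b)))*0)
Apply DISTRIBUTE at L (target: ((y*5)*((b+4)+(8+b)))): (((y*5)*((b+4)+(8+b)))*0) -> ((((y*5)*(b+4))+((y*5)*(8+b)))*0)
Apply SIMPLIFY at root (target: ((((y*5)*(b+4))+((y*5)*(8+b)))*0)): ((((y*5)*(b+4))+((y*5)*(8+b)))*0) -> 0

Answer: 0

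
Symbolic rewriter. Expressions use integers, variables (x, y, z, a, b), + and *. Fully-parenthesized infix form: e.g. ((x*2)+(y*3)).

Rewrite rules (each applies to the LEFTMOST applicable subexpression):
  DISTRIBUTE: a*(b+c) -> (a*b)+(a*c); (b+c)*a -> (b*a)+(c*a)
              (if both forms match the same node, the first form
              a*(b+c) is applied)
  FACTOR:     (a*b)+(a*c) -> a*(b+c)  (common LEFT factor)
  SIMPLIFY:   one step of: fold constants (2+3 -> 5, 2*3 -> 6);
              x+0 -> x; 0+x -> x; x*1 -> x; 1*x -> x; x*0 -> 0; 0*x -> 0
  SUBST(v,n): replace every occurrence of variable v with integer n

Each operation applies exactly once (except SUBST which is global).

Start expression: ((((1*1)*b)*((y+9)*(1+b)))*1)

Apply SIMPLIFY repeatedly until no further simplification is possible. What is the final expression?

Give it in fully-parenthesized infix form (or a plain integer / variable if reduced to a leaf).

Answer: (b*((y+9)*(1+b)))

Derivation:
Start: ((((1*1)*b)*((y+9)*(1+b)))*1)
Step 1: at root: ((((1*1)*b)*((y+9)*(1+b)))*1) -> (((1*1)*b)*((y+9)*(1+b))); overall: ((((1*1)*b)*((y+9)*(1+b)))*1) -> (((1*1)*b)*((y+9)*(1+b)))
Step 2: at LL: (1*1) -> 1; overall: (((1*1)*b)*((y+9)*(1+b))) -> ((1*b)*((y+9)*(1+b)))
Step 3: at L: (1*b) -> b; overall: ((1*b)*((y+9)*(1+b))) -> (b*((y+9)*(1+b)))
Fixed point: (b*((y+9)*(1+b)))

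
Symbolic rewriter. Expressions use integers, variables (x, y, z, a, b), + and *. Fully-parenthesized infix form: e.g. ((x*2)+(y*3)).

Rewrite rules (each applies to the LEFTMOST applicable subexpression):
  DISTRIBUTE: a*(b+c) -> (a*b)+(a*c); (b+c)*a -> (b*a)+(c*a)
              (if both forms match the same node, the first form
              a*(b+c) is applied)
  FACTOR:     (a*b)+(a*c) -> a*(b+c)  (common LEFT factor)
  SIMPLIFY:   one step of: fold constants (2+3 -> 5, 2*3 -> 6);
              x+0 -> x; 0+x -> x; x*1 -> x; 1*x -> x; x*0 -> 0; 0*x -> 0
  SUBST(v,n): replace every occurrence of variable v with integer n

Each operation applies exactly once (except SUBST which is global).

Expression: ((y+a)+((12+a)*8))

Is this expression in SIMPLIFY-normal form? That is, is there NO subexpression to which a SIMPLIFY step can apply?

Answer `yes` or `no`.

Expression: ((y+a)+((12+a)*8))
Scanning for simplifiable subexpressions (pre-order)...
  at root: ((y+a)+((12+a)*8)) (not simplifiable)
  at L: (y+a) (not simplifiable)
  at R: ((12+a)*8) (not simplifiable)
  at RL: (12+a) (not simplifiable)
Result: no simplifiable subexpression found -> normal form.

Answer: yes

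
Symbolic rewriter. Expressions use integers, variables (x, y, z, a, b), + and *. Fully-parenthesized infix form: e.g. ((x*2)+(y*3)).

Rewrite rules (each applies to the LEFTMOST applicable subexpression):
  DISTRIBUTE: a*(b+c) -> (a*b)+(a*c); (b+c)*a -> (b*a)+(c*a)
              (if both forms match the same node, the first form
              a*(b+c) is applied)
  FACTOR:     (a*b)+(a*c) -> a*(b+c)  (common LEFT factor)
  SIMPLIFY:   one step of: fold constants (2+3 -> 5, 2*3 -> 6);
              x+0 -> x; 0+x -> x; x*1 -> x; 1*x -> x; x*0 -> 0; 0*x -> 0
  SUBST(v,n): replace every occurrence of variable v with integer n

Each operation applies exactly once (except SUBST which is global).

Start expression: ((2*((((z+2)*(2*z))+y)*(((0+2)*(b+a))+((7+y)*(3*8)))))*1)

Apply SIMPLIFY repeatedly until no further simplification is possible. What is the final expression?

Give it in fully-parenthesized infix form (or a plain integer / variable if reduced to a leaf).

Start: ((2*((((z+2)*(2*z))+y)*(((0+2)*(b+a))+((7+y)*(3*8)))))*1)
Step 1: at root: ((2*((((z+2)*(2*z))+y)*(((0+2)*(b+a))+((7+y)*(3*8)))))*1) -> (2*((((z+2)*(2*z))+y)*(((0+2)*(b+a))+((7+y)*(3*8))))); overall: ((2*((((z+2)*(2*z))+y)*(((0+2)*(b+a))+((7+y)*(3*8)))))*1) -> (2*((((z+2)*(2*z))+y)*(((0+2)*(b+a))+((7+y)*(3*8)))))
Step 2: at RRLL: (0+2) -> 2; overall: (2*((((z+2)*(2*z))+y)*(((0+2)*(b+a))+((7+y)*(3*8))))) -> (2*((((z+2)*(2*z))+y)*((2*(b+a))+((7+y)*(3*8)))))
Step 3: at RRRR: (3*8) -> 24; overall: (2*((((z+2)*(2*z))+y)*((2*(b+a))+((7+y)*(3*8))))) -> (2*((((z+2)*(2*z))+y)*((2*(b+a))+((7+y)*24))))
Fixed point: (2*((((z+2)*(2*z))+y)*((2*(b+a))+((7+y)*24))))

Answer: (2*((((z+2)*(2*z))+y)*((2*(b+a))+((7+y)*24))))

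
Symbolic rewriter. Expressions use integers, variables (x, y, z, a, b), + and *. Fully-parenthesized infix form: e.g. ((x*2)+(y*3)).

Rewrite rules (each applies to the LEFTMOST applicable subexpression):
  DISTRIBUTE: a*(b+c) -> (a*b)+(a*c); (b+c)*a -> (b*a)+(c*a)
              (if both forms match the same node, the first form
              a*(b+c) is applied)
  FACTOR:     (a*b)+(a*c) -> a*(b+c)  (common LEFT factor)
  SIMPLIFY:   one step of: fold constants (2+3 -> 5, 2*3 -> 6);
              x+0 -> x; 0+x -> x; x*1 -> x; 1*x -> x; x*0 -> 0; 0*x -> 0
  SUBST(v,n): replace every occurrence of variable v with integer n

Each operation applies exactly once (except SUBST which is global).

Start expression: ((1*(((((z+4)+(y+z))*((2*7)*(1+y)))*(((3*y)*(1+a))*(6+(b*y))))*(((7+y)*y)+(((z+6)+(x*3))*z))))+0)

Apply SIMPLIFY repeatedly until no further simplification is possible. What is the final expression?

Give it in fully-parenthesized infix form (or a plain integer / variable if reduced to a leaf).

Answer: (((((z+4)+(y+z))*(14*(1+y)))*(((3*y)*(1+a))*(6+(b*y))))*(((7+y)*y)+(((z+6)+(x*3))*z)))

Derivation:
Start: ((1*(((((z+4)+(y+z))*((2*7)*(1+y)))*(((3*y)*(1+a))*(6+(b*y))))*(((7+y)*y)+(((z+6)+(x*3))*z))))+0)
Step 1: at root: ((1*(((((z+4)+(y+z))*((2*7)*(1+y)))*(((3*y)*(1+a))*(6+(b*y))))*(((7+y)*y)+(((z+6)+(x*3))*z))))+0) -> (1*(((((z+4)+(y+z))*((2*7)*(1+y)))*(((3*y)*(1+a))*(6+(b*y))))*(((7+y)*y)+(((z+6)+(x*3))*z)))); overall: ((1*(((((z+4)+(y+z))*((2*7)*(1+y)))*(((3*y)*(1+a))*(6+(b*y))))*(((7+y)*y)+(((z+6)+(x*3))*z))))+0) -> (1*(((((z+4)+(y+z))*((2*7)*(1+y)))*(((3*y)*(1+a))*(6+(b*y))))*(((7+y)*y)+(((z+6)+(x*3))*z))))
Step 2: at root: (1*(((((z+4)+(y+z))*((2*7)*(1+y)))*(((3*y)*(1+a))*(6+(b*y))))*(((7+y)*y)+(((z+6)+(x*3))*z)))) -> (((((z+4)+(y+z))*((2*7)*(1+y)))*(((3*y)*(1+a))*(6+(b*y))))*(((7+y)*y)+(((z+6)+(x*3))*z))); overall: (1*(((((z+4)+(y+z))*((2*7)*(1+y)))*(((3*y)*(1+a))*(6+(b*y))))*(((7+y)*y)+(((z+6)+(x*3))*z)))) -> (((((z+4)+(y+z))*((2*7)*(1+y)))*(((3*y)*(1+a))*(6+(b*y))))*(((7+y)*y)+(((z+6)+(x*3))*z)))
Step 3: at LLRL: (2*7) -> 14; overall: (((((z+4)+(y+z))*((2*7)*(1+y)))*(((3*y)*(1+a))*(6+(b*y))))*(((7+y)*y)+(((z+6)+(x*3))*z))) -> (((((z+4)+(y+z))*(14*(1+y)))*(((3*y)*(1+a))*(6+(b*y))))*(((7+y)*y)+(((z+6)+(x*3))*z)))
Fixed point: (((((z+4)+(y+z))*(14*(1+y)))*(((3*y)*(1+a))*(6+(b*y))))*(((7+y)*y)+(((z+6)+(x*3))*z)))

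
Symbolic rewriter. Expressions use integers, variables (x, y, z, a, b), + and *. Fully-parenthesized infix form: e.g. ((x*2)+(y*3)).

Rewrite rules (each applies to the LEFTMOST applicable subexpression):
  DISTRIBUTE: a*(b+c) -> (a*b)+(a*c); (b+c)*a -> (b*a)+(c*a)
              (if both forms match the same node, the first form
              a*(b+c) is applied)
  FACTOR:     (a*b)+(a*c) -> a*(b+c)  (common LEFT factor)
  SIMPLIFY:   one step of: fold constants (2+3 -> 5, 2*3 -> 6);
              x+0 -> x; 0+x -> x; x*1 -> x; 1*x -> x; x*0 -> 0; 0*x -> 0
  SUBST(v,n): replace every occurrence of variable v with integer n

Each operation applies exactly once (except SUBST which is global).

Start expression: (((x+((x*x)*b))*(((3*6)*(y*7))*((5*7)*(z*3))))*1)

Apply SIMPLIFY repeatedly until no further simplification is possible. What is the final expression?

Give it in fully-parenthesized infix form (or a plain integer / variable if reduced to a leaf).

Start: (((x+((x*x)*b))*(((3*6)*(y*7))*((5*7)*(z*3))))*1)
Step 1: at root: (((x+((x*x)*b))*(((3*6)*(y*7))*((5*7)*(z*3))))*1) -> ((x+((x*x)*b))*(((3*6)*(y*7))*((5*7)*(z*3)))); overall: (((x+((x*x)*b))*(((3*6)*(y*7))*((5*7)*(z*3))))*1) -> ((x+((x*x)*b))*(((3*6)*(y*7))*((5*7)*(z*3))))
Step 2: at RLL: (3*6) -> 18; overall: ((x+((x*x)*b))*(((3*6)*(y*7))*((5*7)*(z*3)))) -> ((x+((x*x)*b))*((18*(y*7))*((5*7)*(z*3))))
Step 3: at RRL: (5*7) -> 35; overall: ((x+((x*x)*b))*((18*(y*7))*((5*7)*(z*3)))) -> ((x+((x*x)*b))*((18*(y*7))*(35*(z*3))))
Fixed point: ((x+((x*x)*b))*((18*(y*7))*(35*(z*3))))

Answer: ((x+((x*x)*b))*((18*(y*7))*(35*(z*3))))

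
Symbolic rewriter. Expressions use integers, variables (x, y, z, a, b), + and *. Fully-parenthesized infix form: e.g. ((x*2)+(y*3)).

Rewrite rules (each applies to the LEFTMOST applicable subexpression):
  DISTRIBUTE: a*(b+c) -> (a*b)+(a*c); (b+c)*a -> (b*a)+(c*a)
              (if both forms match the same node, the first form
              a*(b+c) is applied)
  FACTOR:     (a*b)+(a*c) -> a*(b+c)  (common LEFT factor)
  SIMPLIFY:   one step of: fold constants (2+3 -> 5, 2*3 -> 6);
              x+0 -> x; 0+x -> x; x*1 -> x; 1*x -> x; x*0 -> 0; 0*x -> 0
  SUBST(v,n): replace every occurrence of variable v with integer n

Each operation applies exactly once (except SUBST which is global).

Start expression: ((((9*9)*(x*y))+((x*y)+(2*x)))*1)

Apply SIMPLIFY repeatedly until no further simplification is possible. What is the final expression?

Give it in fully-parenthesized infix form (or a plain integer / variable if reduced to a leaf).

Answer: ((81*(x*y))+((x*y)+(2*x)))

Derivation:
Start: ((((9*9)*(x*y))+((x*y)+(2*x)))*1)
Step 1: at root: ((((9*9)*(x*y))+((x*y)+(2*x)))*1) -> (((9*9)*(x*y))+((x*y)+(2*x))); overall: ((((9*9)*(x*y))+((x*y)+(2*x)))*1) -> (((9*9)*(x*y))+((x*y)+(2*x)))
Step 2: at LL: (9*9) -> 81; overall: (((9*9)*(x*y))+((x*y)+(2*x))) -> ((81*(x*y))+((x*y)+(2*x)))
Fixed point: ((81*(x*y))+((x*y)+(2*x)))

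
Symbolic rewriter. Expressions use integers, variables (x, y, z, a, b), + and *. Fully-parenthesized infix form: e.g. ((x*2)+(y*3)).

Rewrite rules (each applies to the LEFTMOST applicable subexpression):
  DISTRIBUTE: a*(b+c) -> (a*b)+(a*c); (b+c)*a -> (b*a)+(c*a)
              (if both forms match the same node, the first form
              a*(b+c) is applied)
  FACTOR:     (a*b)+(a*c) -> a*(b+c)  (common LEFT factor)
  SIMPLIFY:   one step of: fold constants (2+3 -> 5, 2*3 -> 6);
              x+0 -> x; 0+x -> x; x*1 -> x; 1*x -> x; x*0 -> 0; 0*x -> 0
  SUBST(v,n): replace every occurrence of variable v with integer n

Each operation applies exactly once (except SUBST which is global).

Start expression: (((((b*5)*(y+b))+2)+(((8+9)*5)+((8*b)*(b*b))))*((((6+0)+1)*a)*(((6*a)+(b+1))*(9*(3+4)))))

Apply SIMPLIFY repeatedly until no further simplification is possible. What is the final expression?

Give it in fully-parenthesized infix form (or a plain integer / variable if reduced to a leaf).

Answer: (((((b*5)*(y+b))+2)+(85+((8*b)*(b*b))))*((7*a)*(((6*a)+(b+1))*63)))

Derivation:
Start: (((((b*5)*(y+b))+2)+(((8+9)*5)+((8*b)*(b*b))))*((((6+0)+1)*a)*(((6*a)+(b+1))*(9*(3+4)))))
Step 1: at LRLL: (8+9) -> 17; overall: (((((b*5)*(y+b))+2)+(((8+9)*5)+((8*b)*(b*b))))*((((6+0)+1)*a)*(((6*a)+(b+1))*(9*(3+4))))) -> (((((b*5)*(y+b))+2)+((17*5)+((8*b)*(b*b))))*((((6+0)+1)*a)*(((6*a)+(b+1))*(9*(3+4)))))
Step 2: at LRL: (17*5) -> 85; overall: (((((b*5)*(y+b))+2)+((17*5)+((8*b)*(b*b))))*((((6+0)+1)*a)*(((6*a)+(b+1))*(9*(3+4))))) -> (((((b*5)*(y+b))+2)+(85+((8*b)*(b*b))))*((((6+0)+1)*a)*(((6*a)+(b+1))*(9*(3+4)))))
Step 3: at RLLL: (6+0) -> 6; overall: (((((b*5)*(y+b))+2)+(85+((8*b)*(b*b))))*((((6+0)+1)*a)*(((6*a)+(b+1))*(9*(3+4))))) -> (((((b*5)*(y+b))+2)+(85+((8*b)*(b*b))))*(((6+1)*a)*(((6*a)+(b+1))*(9*(3+4)))))
Step 4: at RLL: (6+1) -> 7; overall: (((((b*5)*(y+b))+2)+(85+((8*b)*(b*b))))*(((6+1)*a)*(((6*a)+(b+1))*(9*(3+4))))) -> (((((b*5)*(y+b))+2)+(85+((8*b)*(b*b))))*((7*a)*(((6*a)+(b+1))*(9*(3+4)))))
Step 5: at RRRR: (3+4) -> 7; overall: (((((b*5)*(y+b))+2)+(85+((8*b)*(b*b))))*((7*a)*(((6*a)+(b+1))*(9*(3+4))))) -> (((((b*5)*(y+b))+2)+(85+((8*b)*(b*b))))*((7*a)*(((6*a)+(b+1))*(9*7))))
Step 6: at RRR: (9*7) -> 63; overall: (((((b*5)*(y+b))+2)+(85+((8*b)*(b*b))))*((7*a)*(((6*a)+(b+1))*(9*7)))) -> (((((b*5)*(y+b))+2)+(85+((8*b)*(b*b))))*((7*a)*(((6*a)+(b+1))*63)))
Fixed point: (((((b*5)*(y+b))+2)+(85+((8*b)*(b*b))))*((7*a)*(((6*a)+(b+1))*63)))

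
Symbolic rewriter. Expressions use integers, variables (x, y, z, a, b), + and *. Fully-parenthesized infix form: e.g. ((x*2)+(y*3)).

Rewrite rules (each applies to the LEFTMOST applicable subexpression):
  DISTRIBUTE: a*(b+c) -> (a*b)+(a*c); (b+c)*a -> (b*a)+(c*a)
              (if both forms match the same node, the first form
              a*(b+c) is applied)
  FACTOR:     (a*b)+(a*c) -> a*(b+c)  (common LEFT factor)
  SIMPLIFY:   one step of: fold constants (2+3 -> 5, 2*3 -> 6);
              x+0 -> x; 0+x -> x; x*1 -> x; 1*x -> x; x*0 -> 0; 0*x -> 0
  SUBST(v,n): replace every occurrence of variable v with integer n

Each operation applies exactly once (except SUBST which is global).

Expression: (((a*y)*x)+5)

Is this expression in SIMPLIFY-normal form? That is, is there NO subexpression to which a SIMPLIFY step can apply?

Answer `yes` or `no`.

Expression: (((a*y)*x)+5)
Scanning for simplifiable subexpressions (pre-order)...
  at root: (((a*y)*x)+5) (not simplifiable)
  at L: ((a*y)*x) (not simplifiable)
  at LL: (a*y) (not simplifiable)
Result: no simplifiable subexpression found -> normal form.

Answer: yes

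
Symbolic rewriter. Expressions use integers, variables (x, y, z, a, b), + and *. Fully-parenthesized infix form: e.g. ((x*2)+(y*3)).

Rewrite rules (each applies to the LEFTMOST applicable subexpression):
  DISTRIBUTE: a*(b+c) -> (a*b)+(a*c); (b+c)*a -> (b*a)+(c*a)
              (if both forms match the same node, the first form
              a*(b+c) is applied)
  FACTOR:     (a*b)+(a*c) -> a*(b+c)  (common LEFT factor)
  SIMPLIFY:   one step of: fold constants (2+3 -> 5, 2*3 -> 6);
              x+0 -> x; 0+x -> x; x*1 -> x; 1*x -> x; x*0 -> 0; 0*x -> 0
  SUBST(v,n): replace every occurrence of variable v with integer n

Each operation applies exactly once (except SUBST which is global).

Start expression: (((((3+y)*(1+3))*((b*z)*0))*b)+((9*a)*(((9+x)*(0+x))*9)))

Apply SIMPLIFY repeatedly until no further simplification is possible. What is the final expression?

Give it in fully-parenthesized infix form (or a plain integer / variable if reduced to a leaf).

Start: (((((3+y)*(1+3))*((b*z)*0))*b)+((9*a)*(((9+x)*(0+x))*9)))
Step 1: at LLLR: (1+3) -> 4; overall: (((((3+y)*(1+3))*((b*z)*0))*b)+((9*a)*(((9+x)*(0+x))*9))) -> (((((3+y)*4)*((b*z)*0))*b)+((9*a)*(((9+x)*(0+x))*9)))
Step 2: at LLR: ((b*z)*0) -> 0; overall: (((((3+y)*4)*((b*z)*0))*b)+((9*a)*(((9+x)*(0+x))*9))) -> (((((3+y)*4)*0)*b)+((9*a)*(((9+x)*(0+x))*9)))
Step 3: at LL: (((3+y)*4)*0) -> 0; overall: (((((3+y)*4)*0)*b)+((9*a)*(((9+x)*(0+x))*9))) -> ((0*b)+((9*a)*(((9+x)*(0+x))*9)))
Step 4: at L: (0*b) -> 0; overall: ((0*b)+((9*a)*(((9+x)*(0+x))*9))) -> (0+((9*a)*(((9+x)*(0+x))*9)))
Step 5: at root: (0+((9*a)*(((9+x)*(0+x))*9))) -> ((9*a)*(((9+x)*(0+x))*9)); overall: (0+((9*a)*(((9+x)*(0+x))*9))) -> ((9*a)*(((9+x)*(0+x))*9))
Step 6: at RLR: (0+x) -> x; overall: ((9*a)*(((9+x)*(0+x))*9)) -> ((9*a)*(((9+x)*x)*9))
Fixed point: ((9*a)*(((9+x)*x)*9))

Answer: ((9*a)*(((9+x)*x)*9))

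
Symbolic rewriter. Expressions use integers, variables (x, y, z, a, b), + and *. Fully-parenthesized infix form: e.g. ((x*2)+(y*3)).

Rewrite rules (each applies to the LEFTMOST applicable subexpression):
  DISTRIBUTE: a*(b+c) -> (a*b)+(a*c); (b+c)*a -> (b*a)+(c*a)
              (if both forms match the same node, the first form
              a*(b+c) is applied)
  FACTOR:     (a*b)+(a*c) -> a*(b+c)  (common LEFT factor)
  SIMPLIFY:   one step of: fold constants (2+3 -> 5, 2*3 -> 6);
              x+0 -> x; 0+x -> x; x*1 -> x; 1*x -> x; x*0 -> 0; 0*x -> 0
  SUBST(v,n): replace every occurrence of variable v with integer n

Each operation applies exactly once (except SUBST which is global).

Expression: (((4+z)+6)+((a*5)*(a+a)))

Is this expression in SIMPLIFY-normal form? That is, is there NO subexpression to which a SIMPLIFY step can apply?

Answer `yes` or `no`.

Answer: yes

Derivation:
Expression: (((4+z)+6)+((a*5)*(a+a)))
Scanning for simplifiable subexpressions (pre-order)...
  at root: (((4+z)+6)+((a*5)*(a+a))) (not simplifiable)
  at L: ((4+z)+6) (not simplifiable)
  at LL: (4+z) (not simplifiable)
  at R: ((a*5)*(a+a)) (not simplifiable)
  at RL: (a*5) (not simplifiable)
  at RR: (a+a) (not simplifiable)
Result: no simplifiable subexpression found -> normal form.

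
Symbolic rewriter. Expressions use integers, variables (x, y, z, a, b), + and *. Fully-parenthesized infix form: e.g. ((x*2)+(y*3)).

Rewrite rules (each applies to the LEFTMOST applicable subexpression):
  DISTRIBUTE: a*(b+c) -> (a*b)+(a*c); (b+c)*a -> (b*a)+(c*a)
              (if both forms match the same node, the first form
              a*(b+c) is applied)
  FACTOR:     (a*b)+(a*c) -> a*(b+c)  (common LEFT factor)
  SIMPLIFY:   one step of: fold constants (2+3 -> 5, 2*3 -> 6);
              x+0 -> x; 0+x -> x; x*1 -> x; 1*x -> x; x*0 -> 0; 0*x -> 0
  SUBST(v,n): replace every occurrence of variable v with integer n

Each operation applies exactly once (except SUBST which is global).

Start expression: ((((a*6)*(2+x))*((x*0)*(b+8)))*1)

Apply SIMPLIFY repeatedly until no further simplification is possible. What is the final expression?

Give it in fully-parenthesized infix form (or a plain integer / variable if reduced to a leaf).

Start: ((((a*6)*(2+x))*((x*0)*(b+8)))*1)
Step 1: at root: ((((a*6)*(2+x))*((x*0)*(b+8)))*1) -> (((a*6)*(2+x))*((x*0)*(b+8))); overall: ((((a*6)*(2+x))*((x*0)*(b+8)))*1) -> (((a*6)*(2+x))*((x*0)*(b+8)))
Step 2: at RL: (x*0) -> 0; overall: (((a*6)*(2+x))*((x*0)*(b+8))) -> (((a*6)*(2+x))*(0*(b+8)))
Step 3: at R: (0*(b+8)) -> 0; overall: (((a*6)*(2+x))*(0*(b+8))) -> (((a*6)*(2+x))*0)
Step 4: at root: (((a*6)*(2+x))*0) -> 0; overall: (((a*6)*(2+x))*0) -> 0
Fixed point: 0

Answer: 0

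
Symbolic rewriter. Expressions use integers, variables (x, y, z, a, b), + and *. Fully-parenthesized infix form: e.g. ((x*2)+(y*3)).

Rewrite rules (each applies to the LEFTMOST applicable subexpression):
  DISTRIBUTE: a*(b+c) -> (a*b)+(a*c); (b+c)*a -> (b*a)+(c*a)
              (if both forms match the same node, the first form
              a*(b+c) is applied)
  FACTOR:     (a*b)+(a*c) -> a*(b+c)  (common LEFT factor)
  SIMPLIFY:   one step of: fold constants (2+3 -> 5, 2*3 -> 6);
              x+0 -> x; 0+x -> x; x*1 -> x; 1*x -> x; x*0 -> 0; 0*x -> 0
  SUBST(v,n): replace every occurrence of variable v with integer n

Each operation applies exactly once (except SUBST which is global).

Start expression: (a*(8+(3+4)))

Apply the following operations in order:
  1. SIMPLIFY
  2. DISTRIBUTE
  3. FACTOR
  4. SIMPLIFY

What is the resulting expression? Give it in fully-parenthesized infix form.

Start: (a*(8+(3+4)))
Apply SIMPLIFY at RR (target: (3+4)): (a*(8+(3+4))) -> (a*(8+7))
Apply DISTRIBUTE at root (target: (a*(8+7))): (a*(8+7)) -> ((a*8)+(a*7))
Apply FACTOR at root (target: ((a*8)+(a*7))): ((a*8)+(a*7)) -> (a*(8+7))
Apply SIMPLIFY at R (target: (8+7)): (a*(8+7)) -> (a*15)

Answer: (a*15)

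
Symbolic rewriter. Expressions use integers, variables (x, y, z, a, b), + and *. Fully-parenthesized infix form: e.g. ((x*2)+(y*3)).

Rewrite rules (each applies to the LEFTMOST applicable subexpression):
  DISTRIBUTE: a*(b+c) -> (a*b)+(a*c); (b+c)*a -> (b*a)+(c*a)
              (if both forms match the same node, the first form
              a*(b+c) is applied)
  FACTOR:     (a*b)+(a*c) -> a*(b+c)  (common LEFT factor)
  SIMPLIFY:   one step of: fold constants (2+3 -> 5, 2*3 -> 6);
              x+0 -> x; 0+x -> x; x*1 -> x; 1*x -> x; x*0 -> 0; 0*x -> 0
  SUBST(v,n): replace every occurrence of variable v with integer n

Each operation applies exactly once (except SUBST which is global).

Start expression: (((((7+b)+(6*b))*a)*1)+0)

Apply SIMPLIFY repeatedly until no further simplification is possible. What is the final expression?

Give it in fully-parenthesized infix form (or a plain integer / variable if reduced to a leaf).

Start: (((((7+b)+(6*b))*a)*1)+0)
Step 1: at root: (((((7+b)+(6*b))*a)*1)+0) -> ((((7+b)+(6*b))*a)*1); overall: (((((7+b)+(6*b))*a)*1)+0) -> ((((7+b)+(6*b))*a)*1)
Step 2: at root: ((((7+b)+(6*b))*a)*1) -> (((7+b)+(6*b))*a); overall: ((((7+b)+(6*b))*a)*1) -> (((7+b)+(6*b))*a)
Fixed point: (((7+b)+(6*b))*a)

Answer: (((7+b)+(6*b))*a)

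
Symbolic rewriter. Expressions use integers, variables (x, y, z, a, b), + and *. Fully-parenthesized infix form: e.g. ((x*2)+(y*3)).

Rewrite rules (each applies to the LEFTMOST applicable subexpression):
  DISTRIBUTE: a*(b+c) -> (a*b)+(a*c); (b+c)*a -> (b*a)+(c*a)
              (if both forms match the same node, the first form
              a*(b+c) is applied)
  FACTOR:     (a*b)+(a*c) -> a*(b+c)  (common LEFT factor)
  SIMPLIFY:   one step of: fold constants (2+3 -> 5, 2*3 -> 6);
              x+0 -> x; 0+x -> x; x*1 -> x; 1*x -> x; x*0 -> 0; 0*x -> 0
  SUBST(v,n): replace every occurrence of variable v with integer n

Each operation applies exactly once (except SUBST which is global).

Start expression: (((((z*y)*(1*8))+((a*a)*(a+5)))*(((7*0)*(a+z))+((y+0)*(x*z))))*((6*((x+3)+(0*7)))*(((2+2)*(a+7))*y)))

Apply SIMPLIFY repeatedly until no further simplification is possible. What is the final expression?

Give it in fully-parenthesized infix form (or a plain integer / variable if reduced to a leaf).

Start: (((((z*y)*(1*8))+((a*a)*(a+5)))*(((7*0)*(a+z))+((y+0)*(x*z))))*((6*((x+3)+(0*7)))*(((2+2)*(a+7))*y)))
Step 1: at LLLR: (1*8) -> 8; overall: (((((z*y)*(1*8))+((a*a)*(a+5)))*(((7*0)*(a+z))+((y+0)*(x*z))))*((6*((x+3)+(0*7)))*(((2+2)*(a+7))*y))) -> (((((z*y)*8)+((a*a)*(a+5)))*(((7*0)*(a+z))+((y+0)*(x*z))))*((6*((x+3)+(0*7)))*(((2+2)*(a+7))*y)))
Step 2: at LRLL: (7*0) -> 0; overall: (((((z*y)*8)+((a*a)*(a+5)))*(((7*0)*(a+z))+((y+0)*(x*z))))*((6*((x+3)+(0*7)))*(((2+2)*(a+7))*y))) -> (((((z*y)*8)+((a*a)*(a+5)))*((0*(a+z))+((y+0)*(x*z))))*((6*((x+3)+(0*7)))*(((2+2)*(a+7))*y)))
Step 3: at LRL: (0*(a+z)) -> 0; overall: (((((z*y)*8)+((a*a)*(a+5)))*((0*(a+z))+((y+0)*(x*z))))*((6*((x+3)+(0*7)))*(((2+2)*(a+7))*y))) -> (((((z*y)*8)+((a*a)*(a+5)))*(0+((y+0)*(x*z))))*((6*((x+3)+(0*7)))*(((2+2)*(a+7))*y)))
Step 4: at LR: (0+((y+0)*(x*z))) -> ((y+0)*(x*z)); overall: (((((z*y)*8)+((a*a)*(a+5)))*(0+((y+0)*(x*z))))*((6*((x+3)+(0*7)))*(((2+2)*(a+7))*y))) -> (((((z*y)*8)+((a*a)*(a+5)))*((y+0)*(x*z)))*((6*((x+3)+(0*7)))*(((2+2)*(a+7))*y)))
Step 5: at LRL: (y+0) -> y; overall: (((((z*y)*8)+((a*a)*(a+5)))*((y+0)*(x*z)))*((6*((x+3)+(0*7)))*(((2+2)*(a+7))*y))) -> (((((z*y)*8)+((a*a)*(a+5)))*(y*(x*z)))*((6*((x+3)+(0*7)))*(((2+2)*(a+7))*y)))
Step 6: at RLRR: (0*7) -> 0; overall: (((((z*y)*8)+((a*a)*(a+5)))*(y*(x*z)))*((6*((x+3)+(0*7)))*(((2+2)*(a+7))*y))) -> (((((z*y)*8)+((a*a)*(a+5)))*(y*(x*z)))*((6*((x+3)+0))*(((2+2)*(a+7))*y)))
Step 7: at RLR: ((x+3)+0) -> (x+3); overall: (((((z*y)*8)+((a*a)*(a+5)))*(y*(x*z)))*((6*((x+3)+0))*(((2+2)*(a+7))*y))) -> (((((z*y)*8)+((a*a)*(a+5)))*(y*(x*z)))*((6*(x+3))*(((2+2)*(a+7))*y)))
Step 8: at RRLL: (2+2) -> 4; overall: (((((z*y)*8)+((a*a)*(a+5)))*(y*(x*z)))*((6*(x+3))*(((2+2)*(a+7))*y))) -> (((((z*y)*8)+((a*a)*(a+5)))*(y*(x*z)))*((6*(x+3))*((4*(a+7))*y)))
Fixed point: (((((z*y)*8)+((a*a)*(a+5)))*(y*(x*z)))*((6*(x+3))*((4*(a+7))*y)))

Answer: (((((z*y)*8)+((a*a)*(a+5)))*(y*(x*z)))*((6*(x+3))*((4*(a+7))*y)))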